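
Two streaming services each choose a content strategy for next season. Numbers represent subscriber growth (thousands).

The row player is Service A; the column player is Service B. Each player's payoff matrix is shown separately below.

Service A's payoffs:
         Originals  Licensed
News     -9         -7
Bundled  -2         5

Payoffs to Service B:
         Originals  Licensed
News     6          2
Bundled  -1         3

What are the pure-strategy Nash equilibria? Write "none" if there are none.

For each player, find the best response to each opponent profile; mutual best responses are the pure NE.
Service A against Originals: payoffs -9, -2 → best response Bundled.
Service A against Licensed: payoffs -7, 5 → best response Bundled.
Service B against News: payoffs 6, 2 → best response Originals.
Service B against Bundled: payoffs -1, 3 → best response Licensed.
Mutual best responses: (Bundled, Licensed).

Pure NE: (Bundled, Licensed)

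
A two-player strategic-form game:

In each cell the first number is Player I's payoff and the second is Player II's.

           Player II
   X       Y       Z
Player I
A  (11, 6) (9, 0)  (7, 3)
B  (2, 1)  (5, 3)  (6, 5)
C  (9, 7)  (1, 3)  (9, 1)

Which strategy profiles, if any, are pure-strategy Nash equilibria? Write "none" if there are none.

Player I against X: payoffs 11, 2, 9 → best response A.
Player I against Y: payoffs 9, 5, 1 → best response A.
Player I against Z: payoffs 7, 6, 9 → best response C.
Player II against A: payoffs 6, 0, 3 → best response X.
Player II against B: payoffs 1, 3, 5 → best response Z.
Player II against C: payoffs 7, 3, 1 → best response X.
Mutual best responses: (A, X).

Pure NE: (A, X)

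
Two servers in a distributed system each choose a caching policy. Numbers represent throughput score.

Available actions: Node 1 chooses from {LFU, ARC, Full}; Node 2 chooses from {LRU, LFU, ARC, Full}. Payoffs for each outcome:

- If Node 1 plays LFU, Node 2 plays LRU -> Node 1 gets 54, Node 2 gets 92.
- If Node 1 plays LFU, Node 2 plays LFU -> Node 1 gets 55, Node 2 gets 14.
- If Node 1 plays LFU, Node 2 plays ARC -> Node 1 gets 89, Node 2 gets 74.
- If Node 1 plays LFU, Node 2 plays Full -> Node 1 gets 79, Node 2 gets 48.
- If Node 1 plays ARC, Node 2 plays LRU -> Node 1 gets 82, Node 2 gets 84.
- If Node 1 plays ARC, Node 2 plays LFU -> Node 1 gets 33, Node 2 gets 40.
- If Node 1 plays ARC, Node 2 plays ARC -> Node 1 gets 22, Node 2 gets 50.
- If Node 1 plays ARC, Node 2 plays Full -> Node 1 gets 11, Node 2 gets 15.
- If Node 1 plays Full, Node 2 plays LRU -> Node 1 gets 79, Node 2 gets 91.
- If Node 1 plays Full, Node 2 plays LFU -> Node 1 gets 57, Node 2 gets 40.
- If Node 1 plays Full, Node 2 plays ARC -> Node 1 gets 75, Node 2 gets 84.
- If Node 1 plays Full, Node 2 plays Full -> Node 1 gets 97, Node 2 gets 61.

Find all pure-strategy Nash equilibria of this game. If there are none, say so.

Node 1 against LRU: payoffs 54, 82, 79 → best response ARC.
Node 1 against LFU: payoffs 55, 33, 57 → best response Full.
Node 1 against ARC: payoffs 89, 22, 75 → best response LFU.
Node 1 against Full: payoffs 79, 11, 97 → best response Full.
Node 2 against LFU: payoffs 92, 14, 74, 48 → best response LRU.
Node 2 against ARC: payoffs 84, 40, 50, 15 → best response LRU.
Node 2 against Full: payoffs 91, 40, 84, 61 → best response LRU.
Mutual best responses: (ARC, LRU).

Pure NE: (ARC, LRU)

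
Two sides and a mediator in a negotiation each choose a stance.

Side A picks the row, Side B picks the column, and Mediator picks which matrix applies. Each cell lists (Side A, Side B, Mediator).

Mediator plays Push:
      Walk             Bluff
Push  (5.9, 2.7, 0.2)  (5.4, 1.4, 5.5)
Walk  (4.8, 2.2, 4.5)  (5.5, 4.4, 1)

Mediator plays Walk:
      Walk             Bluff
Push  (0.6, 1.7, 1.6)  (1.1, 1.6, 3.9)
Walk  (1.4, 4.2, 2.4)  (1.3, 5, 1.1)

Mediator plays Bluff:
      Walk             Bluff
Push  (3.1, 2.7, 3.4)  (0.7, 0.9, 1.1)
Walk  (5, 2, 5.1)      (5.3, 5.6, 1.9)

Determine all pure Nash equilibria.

The unique pure-strategy Nash equilibrium is (Walk, Bluff, Bluff).

Side A against (Walk, Push): payoffs 5.9, 4.8 → best response Push.
Side A against (Walk, Walk): payoffs 0.6, 1.4 → best response Walk.
Side A against (Walk, Bluff): payoffs 3.1, 5 → best response Walk.
Side A against (Bluff, Push): payoffs 5.4, 5.5 → best response Walk.
Side A against (Bluff, Walk): payoffs 1.1, 1.3 → best response Walk.
Side A against (Bluff, Bluff): payoffs 0.7, 5.3 → best response Walk.
Side B against (Push, Push): payoffs 2.7, 1.4 → best response Walk.
Side B against (Push, Walk): payoffs 1.7, 1.6 → best response Walk.
Side B against (Push, Bluff): payoffs 2.7, 0.9 → best response Walk.
Side B against (Walk, Push): payoffs 2.2, 4.4 → best response Bluff.
Side B against (Walk, Walk): payoffs 4.2, 5 → best response Bluff.
Side B against (Walk, Bluff): payoffs 2, 5.6 → best response Bluff.
Mediator against (Push, Walk): payoffs 0.2, 1.6, 3.4 → best response Bluff.
Mediator against (Push, Bluff): payoffs 5.5, 3.9, 1.1 → best response Push.
Mediator against (Walk, Walk): payoffs 4.5, 2.4, 5.1 → best response Bluff.
Mediator against (Walk, Bluff): payoffs 1, 1.1, 1.9 → best response Bluff.
Mutual best responses: (Walk, Bluff, Bluff).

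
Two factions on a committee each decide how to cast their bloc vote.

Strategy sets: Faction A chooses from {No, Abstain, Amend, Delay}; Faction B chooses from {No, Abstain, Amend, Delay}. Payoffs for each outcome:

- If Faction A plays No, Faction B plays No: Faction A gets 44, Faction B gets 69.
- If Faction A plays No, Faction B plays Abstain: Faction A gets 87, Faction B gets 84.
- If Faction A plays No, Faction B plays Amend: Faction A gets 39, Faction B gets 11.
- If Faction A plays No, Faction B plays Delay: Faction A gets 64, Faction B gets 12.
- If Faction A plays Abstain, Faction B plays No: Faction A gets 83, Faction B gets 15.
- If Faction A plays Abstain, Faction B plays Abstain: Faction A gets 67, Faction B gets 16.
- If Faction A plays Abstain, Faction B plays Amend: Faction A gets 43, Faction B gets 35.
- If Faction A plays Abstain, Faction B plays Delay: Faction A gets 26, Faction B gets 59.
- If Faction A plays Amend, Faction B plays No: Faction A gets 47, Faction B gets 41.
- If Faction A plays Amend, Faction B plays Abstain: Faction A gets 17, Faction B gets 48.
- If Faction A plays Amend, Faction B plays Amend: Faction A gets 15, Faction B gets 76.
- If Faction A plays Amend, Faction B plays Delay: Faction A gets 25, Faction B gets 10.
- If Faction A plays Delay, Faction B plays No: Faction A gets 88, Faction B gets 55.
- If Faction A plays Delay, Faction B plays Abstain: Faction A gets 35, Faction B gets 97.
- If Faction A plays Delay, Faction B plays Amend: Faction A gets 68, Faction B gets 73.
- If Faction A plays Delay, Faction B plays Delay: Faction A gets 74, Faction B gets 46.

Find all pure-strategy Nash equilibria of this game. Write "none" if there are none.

(No, No): Faction A can switch to Abstain (44 → 83). Not NE.
(No, Abstain): Faction A gets 87, best alternative 67; Faction B gets 84, best alternative 69. No profitable deviation — NE.
(No, Amend): Faction A can switch to Abstain (39 → 43). Not NE.
(No, Delay): Faction A can switch to Delay (64 → 74). Not NE.
(Abstain, No): Faction A can switch to Delay (83 → 88). Not NE.
(Abstain, Abstain): Faction A can switch to No (67 → 87). Not NE.
(Abstain, Amend): Faction A can switch to Delay (43 → 68). Not NE.
(The remaining 9 profiles each have a profitable deviation by the same check.)

(No, Abstain)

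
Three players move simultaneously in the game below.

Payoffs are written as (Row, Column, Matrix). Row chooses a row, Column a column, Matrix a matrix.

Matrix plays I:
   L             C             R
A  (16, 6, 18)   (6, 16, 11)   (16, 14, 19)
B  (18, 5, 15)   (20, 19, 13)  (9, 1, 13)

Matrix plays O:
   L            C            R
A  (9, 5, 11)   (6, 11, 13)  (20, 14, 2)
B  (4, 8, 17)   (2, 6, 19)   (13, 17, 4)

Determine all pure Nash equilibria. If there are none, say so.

(A, L, I): Row can switch to B (16 → 18). Not NE.
(A, L, O): Column can switch to C (5 → 11). Not NE.
(A, C, I): Row can switch to B (6 → 20). Not NE.
(A, C, O): Column can switch to R (11 → 14). Not NE.
(A, R, I): Column can switch to C (14 → 16). Not NE.
(A, R, O): Matrix can switch to I (2 → 19). Not NE.
(B, L, I): Column can switch to C (5 → 19). Not NE.
(B, L, O): Row can switch to A (4 → 9). Not NE.
(B, C, I): Matrix can switch to O (13 → 19). Not NE.
(B, C, O): Row can switch to A (2 → 6). Not NE.
(B, R, I): Row can switch to A (9 → 16). Not NE.
(B, R, O): Row can switch to A (13 → 20). Not NE.

none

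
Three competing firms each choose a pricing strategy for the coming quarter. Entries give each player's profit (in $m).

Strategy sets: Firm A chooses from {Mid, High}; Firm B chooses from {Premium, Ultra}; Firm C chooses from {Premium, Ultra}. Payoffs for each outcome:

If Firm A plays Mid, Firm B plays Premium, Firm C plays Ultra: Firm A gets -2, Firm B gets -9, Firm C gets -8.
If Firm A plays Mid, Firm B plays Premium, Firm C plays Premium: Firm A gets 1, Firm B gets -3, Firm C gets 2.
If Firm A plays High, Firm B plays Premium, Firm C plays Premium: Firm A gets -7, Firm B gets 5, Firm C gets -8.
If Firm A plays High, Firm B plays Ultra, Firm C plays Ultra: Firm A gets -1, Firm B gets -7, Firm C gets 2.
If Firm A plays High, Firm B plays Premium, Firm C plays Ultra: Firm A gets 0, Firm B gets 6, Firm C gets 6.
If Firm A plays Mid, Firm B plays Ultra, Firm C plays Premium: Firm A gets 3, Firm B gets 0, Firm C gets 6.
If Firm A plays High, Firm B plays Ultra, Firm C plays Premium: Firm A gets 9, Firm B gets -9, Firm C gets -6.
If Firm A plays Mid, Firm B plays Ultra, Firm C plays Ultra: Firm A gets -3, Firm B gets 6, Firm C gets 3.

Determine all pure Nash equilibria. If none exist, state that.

For each player, find the best response to each opponent profile; mutual best responses are the pure NE.
Firm A against (Premium, Premium): payoffs 1, -7 → best response Mid.
Firm A against (Premium, Ultra): payoffs -2, 0 → best response High.
Firm A against (Ultra, Premium): payoffs 3, 9 → best response High.
Firm A against (Ultra, Ultra): payoffs -3, -1 → best response High.
Firm B against (Mid, Premium): payoffs -3, 0 → best response Ultra.
Firm B against (Mid, Ultra): payoffs -9, 6 → best response Ultra.
Firm B against (High, Premium): payoffs 5, -9 → best response Premium.
Firm B against (High, Ultra): payoffs 6, -7 → best response Premium.
Firm C against (Mid, Premium): payoffs 2, -8 → best response Premium.
Firm C against (Mid, Ultra): payoffs 6, 3 → best response Premium.
Firm C against (High, Premium): payoffs -8, 6 → best response Ultra.
Firm C against (High, Ultra): payoffs -6, 2 → best response Ultra.
Mutual best responses: (High, Premium, Ultra).

The unique pure-strategy Nash equilibrium is (High, Premium, Ultra).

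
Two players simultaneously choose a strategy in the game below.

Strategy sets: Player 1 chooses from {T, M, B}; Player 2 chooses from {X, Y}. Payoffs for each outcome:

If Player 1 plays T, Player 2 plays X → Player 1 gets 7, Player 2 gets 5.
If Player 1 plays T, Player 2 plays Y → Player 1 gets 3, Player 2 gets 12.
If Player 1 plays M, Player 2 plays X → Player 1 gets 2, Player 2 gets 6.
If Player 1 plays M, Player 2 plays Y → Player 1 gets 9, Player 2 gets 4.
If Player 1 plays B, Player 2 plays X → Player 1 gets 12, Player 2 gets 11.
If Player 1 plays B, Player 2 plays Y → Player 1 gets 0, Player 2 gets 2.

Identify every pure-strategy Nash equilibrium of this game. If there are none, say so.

(B, X)

For each strategy profile, look for a profitable unilateral deviation.
(T, X): Player 1 can switch to B (7 → 12). Not NE.
(T, Y): Player 1 can switch to M (3 → 9). Not NE.
(M, X): Player 1 can switch to T (2 → 7). Not NE.
(M, Y): Player 2 can switch to X (4 → 6). Not NE.
(B, X): Player 1 gets 12, best alternative 7; Player 2 gets 11, best alternative 2. No profitable deviation — NE.
(B, Y): Player 1 can switch to T (0 → 3). Not NE.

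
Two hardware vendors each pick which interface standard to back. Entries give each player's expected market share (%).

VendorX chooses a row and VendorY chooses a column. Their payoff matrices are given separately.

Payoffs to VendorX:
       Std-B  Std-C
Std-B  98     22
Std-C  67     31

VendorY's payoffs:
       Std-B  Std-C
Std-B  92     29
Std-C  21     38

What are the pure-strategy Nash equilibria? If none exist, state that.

(Std-B, Std-B); (Std-C, Std-C)

VendorX against Std-B: payoffs 98, 67 → best response Std-B.
VendorX against Std-C: payoffs 22, 31 → best response Std-C.
VendorY against Std-B: payoffs 92, 29 → best response Std-B.
VendorY against Std-C: payoffs 21, 38 → best response Std-C.
Mutual best responses: (Std-B, Std-B); (Std-C, Std-C).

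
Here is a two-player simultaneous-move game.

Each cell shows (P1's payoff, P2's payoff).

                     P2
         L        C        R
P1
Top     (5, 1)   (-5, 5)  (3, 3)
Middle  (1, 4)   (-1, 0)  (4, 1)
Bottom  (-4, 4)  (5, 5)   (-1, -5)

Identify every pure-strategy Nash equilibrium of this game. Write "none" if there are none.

The unique pure-strategy Nash equilibrium is (Bottom, C).

P1 against L: payoffs 5, 1, -4 → best response Top.
P1 against C: payoffs -5, -1, 5 → best response Bottom.
P1 against R: payoffs 3, 4, -1 → best response Middle.
P2 against Top: payoffs 1, 5, 3 → best response C.
P2 against Middle: payoffs 4, 0, 1 → best response L.
P2 against Bottom: payoffs 4, 5, -5 → best response C.
Mutual best responses: (Bottom, C).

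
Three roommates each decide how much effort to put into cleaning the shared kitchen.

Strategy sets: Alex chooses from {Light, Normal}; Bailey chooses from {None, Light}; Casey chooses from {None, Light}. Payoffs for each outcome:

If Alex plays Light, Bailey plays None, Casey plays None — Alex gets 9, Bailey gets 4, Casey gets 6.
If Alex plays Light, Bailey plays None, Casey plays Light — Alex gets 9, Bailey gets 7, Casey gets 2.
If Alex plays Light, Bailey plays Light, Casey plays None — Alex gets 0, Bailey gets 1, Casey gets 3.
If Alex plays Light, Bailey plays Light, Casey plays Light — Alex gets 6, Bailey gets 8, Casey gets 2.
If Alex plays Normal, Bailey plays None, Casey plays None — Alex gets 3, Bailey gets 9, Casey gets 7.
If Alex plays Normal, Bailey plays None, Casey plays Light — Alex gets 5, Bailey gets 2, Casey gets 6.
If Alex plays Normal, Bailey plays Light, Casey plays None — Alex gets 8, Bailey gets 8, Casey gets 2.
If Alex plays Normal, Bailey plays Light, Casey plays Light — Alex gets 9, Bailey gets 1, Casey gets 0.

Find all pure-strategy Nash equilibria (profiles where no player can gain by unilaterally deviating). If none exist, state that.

Alex against (None, None): payoffs 9, 3 → best response Light.
Alex against (None, Light): payoffs 9, 5 → best response Light.
Alex against (Light, None): payoffs 0, 8 → best response Normal.
Alex against (Light, Light): payoffs 6, 9 → best response Normal.
Bailey against (Light, None): payoffs 4, 1 → best response None.
Bailey against (Light, Light): payoffs 7, 8 → best response Light.
Bailey against (Normal, None): payoffs 9, 8 → best response None.
Bailey against (Normal, Light): payoffs 2, 1 → best response None.
Casey against (Light, None): payoffs 6, 2 → best response None.
Casey against (Light, Light): payoffs 3, 2 → best response None.
Casey against (Normal, None): payoffs 7, 6 → best response None.
Casey against (Normal, Light): payoffs 2, 0 → best response None.
Mutual best responses: (Light, None, None).

(Light, None, None)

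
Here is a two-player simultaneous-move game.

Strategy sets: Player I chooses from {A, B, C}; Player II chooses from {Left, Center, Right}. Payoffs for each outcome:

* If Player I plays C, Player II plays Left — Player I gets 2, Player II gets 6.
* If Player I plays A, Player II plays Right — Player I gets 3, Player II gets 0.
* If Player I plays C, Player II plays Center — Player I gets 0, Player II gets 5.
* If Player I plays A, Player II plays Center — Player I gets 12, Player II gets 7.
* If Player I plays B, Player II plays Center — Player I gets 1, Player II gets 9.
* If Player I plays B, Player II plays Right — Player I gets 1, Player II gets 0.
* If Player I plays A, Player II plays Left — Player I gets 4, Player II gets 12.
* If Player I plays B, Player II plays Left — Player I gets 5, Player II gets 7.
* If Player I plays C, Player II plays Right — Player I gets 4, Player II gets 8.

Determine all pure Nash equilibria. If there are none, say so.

Pure NE: (C, Right)

For each player, find the best response to each opponent profile; mutual best responses are the pure NE.
Player I against Left: payoffs 4, 5, 2 → best response B.
Player I against Center: payoffs 12, 1, 0 → best response A.
Player I against Right: payoffs 3, 1, 4 → best response C.
Player II against A: payoffs 12, 7, 0 → best response Left.
Player II against B: payoffs 7, 9, 0 → best response Center.
Player II against C: payoffs 6, 5, 8 → best response Right.
Mutual best responses: (C, Right).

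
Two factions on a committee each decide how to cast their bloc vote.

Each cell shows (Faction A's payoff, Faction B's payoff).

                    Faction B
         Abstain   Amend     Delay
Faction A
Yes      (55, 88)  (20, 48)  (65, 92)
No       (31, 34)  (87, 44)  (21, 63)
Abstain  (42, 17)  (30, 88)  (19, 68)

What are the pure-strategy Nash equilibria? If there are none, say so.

Check each profile: it is a Nash equilibrium iff no player can strictly gain by switching unilaterally.
(Yes, Abstain): Faction B can switch to Delay (88 → 92). Not NE.
(Yes, Amend): Faction A can switch to No (20 → 87). Not NE.
(Yes, Delay): Faction A gets 65, best alternative 21; Faction B gets 92, best alternative 88. No profitable deviation — NE.
(No, Abstain): Faction A can switch to Yes (31 → 55). Not NE.
(No, Amend): Faction B can switch to Delay (44 → 63). Not NE.
(No, Delay): Faction A can switch to Yes (21 → 65). Not NE.
(Abstain, Abstain): Faction A can switch to Yes (42 → 55). Not NE.
(Abstain, Amend): Faction A can switch to No (30 → 87). Not NE.
(Abstain, Delay): Faction A can switch to Yes (19 → 65). Not NE.

(Yes, Delay)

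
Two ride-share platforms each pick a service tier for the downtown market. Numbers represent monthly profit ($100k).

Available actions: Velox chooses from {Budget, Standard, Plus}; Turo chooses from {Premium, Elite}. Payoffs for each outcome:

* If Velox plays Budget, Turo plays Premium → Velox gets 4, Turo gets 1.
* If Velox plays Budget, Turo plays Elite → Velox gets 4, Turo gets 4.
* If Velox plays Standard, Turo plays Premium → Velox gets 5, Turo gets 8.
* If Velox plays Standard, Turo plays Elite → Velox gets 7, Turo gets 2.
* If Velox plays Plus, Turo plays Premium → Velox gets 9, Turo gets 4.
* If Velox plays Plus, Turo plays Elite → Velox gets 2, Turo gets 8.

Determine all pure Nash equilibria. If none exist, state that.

Velox against Premium: payoffs 4, 5, 9 → best response Plus.
Velox against Elite: payoffs 4, 7, 2 → best response Standard.
Turo against Budget: payoffs 1, 4 → best response Elite.
Turo against Standard: payoffs 8, 2 → best response Premium.
Turo against Plus: payoffs 4, 8 → best response Elite.
No profile is a mutual best response for all players.

No pure-strategy Nash equilibrium.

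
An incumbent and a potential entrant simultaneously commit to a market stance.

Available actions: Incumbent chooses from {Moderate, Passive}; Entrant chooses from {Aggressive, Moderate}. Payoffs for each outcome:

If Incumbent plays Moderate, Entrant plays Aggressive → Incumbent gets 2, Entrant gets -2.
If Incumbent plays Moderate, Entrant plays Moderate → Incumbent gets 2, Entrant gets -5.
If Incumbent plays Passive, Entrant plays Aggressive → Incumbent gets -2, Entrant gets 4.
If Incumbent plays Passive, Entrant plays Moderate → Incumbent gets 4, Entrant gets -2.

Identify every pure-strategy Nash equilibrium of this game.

(Moderate, Aggressive)

Incumbent against Aggressive: payoffs 2, -2 → best response Moderate.
Incumbent against Moderate: payoffs 2, 4 → best response Passive.
Entrant against Moderate: payoffs -2, -5 → best response Aggressive.
Entrant against Passive: payoffs 4, -2 → best response Aggressive.
Mutual best responses: (Moderate, Aggressive).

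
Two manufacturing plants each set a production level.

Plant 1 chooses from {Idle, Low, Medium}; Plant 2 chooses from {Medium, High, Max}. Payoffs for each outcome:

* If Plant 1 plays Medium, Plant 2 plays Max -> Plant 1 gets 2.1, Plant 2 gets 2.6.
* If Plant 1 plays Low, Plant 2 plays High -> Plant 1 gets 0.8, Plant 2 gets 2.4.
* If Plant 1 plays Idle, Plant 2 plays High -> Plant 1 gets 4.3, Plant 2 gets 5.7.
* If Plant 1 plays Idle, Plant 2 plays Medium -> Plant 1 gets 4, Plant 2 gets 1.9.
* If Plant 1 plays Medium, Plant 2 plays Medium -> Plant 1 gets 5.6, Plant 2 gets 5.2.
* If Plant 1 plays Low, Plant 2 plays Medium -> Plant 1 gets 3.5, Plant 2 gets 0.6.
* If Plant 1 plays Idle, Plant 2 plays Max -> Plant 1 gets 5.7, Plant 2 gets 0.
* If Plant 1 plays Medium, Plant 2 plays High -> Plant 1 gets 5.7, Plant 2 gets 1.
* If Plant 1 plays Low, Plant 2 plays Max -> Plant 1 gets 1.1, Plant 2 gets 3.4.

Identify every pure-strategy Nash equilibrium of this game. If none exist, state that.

For each player, find the best response to each opponent profile; mutual best responses are the pure NE.
Plant 1 against Medium: payoffs 4, 3.5, 5.6 → best response Medium.
Plant 1 against High: payoffs 4.3, 0.8, 5.7 → best response Medium.
Plant 1 against Max: payoffs 5.7, 1.1, 2.1 → best response Idle.
Plant 2 against Idle: payoffs 1.9, 5.7, 0 → best response High.
Plant 2 against Low: payoffs 0.6, 2.4, 3.4 → best response Max.
Plant 2 against Medium: payoffs 5.2, 1, 2.6 → best response Medium.
Mutual best responses: (Medium, Medium).

(Medium, Medium)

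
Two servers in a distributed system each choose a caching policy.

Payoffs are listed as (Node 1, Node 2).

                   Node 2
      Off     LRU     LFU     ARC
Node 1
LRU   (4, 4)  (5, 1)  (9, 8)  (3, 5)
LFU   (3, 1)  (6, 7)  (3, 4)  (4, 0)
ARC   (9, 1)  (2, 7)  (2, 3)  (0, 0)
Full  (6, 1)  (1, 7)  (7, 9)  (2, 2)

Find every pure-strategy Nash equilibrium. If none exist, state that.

The pure Nash equilibria are (LRU, LFU) and (LFU, LRU).

(LRU, Off): Node 1 can switch to ARC (4 → 9). Not NE.
(LRU, LRU): Node 1 can switch to LFU (5 → 6). Not NE.
(LRU, LFU): Node 1 gets 9, best alternative 7; Node 2 gets 8, best alternative 5. No profitable deviation — NE.
(LRU, ARC): Node 1 can switch to LFU (3 → 4). Not NE.
(LFU, Off): Node 1 can switch to LRU (3 → 4). Not NE.
(LFU, LRU): Node 1 gets 6, best alternative 5; Node 2 gets 7, best alternative 4. No profitable deviation — NE.
(LFU, LFU): Node 1 can switch to LRU (3 → 9). Not NE.
(LFU, ARC): Node 2 can switch to Off (0 → 1). Not NE.
(ARC, Off): Node 2 can switch to LRU (1 → 7). Not NE.
(ARC, LRU): Node 1 can switch to LRU (2 → 5). Not NE.
(ARC, LFU): Node 1 can switch to LRU (2 → 9). Not NE.
(ARC, ARC): Node 1 can switch to LRU (0 → 3). Not NE.
(Full, Off): Node 1 can switch to ARC (6 → 9). Not NE.
(Full, LRU): Node 1 can switch to LRU (1 → 5). Not NE.
(The remaining 2 profiles each have a profitable deviation by the same check.)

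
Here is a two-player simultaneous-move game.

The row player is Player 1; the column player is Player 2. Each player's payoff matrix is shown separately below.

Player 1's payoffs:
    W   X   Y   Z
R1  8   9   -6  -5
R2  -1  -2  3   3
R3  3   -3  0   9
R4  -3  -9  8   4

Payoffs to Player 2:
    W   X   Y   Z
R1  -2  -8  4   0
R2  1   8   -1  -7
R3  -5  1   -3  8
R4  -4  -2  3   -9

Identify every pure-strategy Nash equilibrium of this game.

(R1, W): Player 2 can switch to Y (-2 → 4). Not NE.
(R1, X): Player 2 can switch to W (-8 → -2). Not NE.
(R1, Y): Player 1 can switch to R2 (-6 → 3). Not NE.
(R1, Z): Player 1 can switch to R2 (-5 → 3). Not NE.
(R2, W): Player 1 can switch to R1 (-1 → 8). Not NE.
(R2, X): Player 1 can switch to R1 (-2 → 9). Not NE.
(R3, Z): Player 1 gets 9, best alternative 4; Player 2 gets 8, best alternative 1. No profitable deviation — NE.
(R4, Y): Player 1 gets 8, best alternative 3; Player 2 gets 3, best alternative -2. No profitable deviation — NE.
(The remaining 8 profiles each have a profitable deviation by the same check.)

(R3, Z); (R4, Y)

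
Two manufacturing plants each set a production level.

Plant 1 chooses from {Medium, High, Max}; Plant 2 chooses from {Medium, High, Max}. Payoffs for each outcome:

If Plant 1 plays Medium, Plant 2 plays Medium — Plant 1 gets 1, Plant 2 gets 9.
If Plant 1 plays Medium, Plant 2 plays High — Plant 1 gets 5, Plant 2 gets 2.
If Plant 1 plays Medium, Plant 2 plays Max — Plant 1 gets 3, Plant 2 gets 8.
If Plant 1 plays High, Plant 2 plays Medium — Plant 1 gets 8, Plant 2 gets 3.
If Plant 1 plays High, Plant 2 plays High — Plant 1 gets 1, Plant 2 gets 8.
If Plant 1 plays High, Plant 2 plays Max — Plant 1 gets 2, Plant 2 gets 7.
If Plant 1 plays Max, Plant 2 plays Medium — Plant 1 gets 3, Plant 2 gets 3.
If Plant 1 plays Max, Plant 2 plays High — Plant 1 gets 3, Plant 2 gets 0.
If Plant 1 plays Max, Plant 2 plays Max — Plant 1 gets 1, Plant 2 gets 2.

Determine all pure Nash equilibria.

This game has no pure Nash equilibrium.

(Medium, Medium): Plant 1 can switch to High (1 → 8). Not NE.
(Medium, High): Plant 2 can switch to Medium (2 → 9). Not NE.
(Medium, Max): Plant 2 can switch to Medium (8 → 9). Not NE.
(High, Medium): Plant 2 can switch to High (3 → 8). Not NE.
(High, High): Plant 1 can switch to Medium (1 → 5). Not NE.
(High, Max): Plant 1 can switch to Medium (2 → 3). Not NE.
(Max, Medium): Plant 1 can switch to High (3 → 8). Not NE.
(Max, High): Plant 1 can switch to Medium (3 → 5). Not NE.
(The remaining 1 profile has a profitable deviation by the same check.)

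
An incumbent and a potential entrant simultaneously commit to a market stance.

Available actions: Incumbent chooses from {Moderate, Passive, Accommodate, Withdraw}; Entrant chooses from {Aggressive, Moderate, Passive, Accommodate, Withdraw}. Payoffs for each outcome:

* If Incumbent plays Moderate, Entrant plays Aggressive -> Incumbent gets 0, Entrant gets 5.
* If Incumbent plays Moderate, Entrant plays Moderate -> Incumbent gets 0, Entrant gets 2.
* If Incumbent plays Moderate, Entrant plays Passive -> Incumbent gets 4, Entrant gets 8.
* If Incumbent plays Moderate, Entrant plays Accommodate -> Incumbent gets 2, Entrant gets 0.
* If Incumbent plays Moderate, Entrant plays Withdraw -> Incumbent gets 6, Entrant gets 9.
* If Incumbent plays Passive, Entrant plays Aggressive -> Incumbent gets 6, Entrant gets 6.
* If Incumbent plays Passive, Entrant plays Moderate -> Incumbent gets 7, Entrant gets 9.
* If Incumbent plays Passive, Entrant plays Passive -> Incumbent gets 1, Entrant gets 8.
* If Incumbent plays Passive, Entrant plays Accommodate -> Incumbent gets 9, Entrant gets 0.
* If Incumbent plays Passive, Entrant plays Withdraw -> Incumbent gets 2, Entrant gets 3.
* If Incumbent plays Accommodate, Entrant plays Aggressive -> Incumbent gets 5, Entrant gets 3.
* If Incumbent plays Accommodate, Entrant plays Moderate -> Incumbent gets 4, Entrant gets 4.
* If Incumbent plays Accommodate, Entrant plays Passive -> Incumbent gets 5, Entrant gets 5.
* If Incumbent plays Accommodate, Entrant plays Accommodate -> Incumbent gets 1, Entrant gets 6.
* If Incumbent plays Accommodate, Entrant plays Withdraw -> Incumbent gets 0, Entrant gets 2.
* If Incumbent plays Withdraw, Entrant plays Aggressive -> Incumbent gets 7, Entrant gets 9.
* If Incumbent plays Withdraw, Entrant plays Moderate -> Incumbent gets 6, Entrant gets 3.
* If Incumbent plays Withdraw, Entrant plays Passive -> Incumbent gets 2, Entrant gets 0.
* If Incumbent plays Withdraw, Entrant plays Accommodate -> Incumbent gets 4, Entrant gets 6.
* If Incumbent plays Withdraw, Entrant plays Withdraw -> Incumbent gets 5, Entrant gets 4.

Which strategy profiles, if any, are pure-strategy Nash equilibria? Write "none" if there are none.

(Moderate, Withdraw) and (Passive, Moderate) and (Withdraw, Aggressive)

Incumbent against Aggressive: payoffs 0, 6, 5, 7 → best response Withdraw.
Incumbent against Moderate: payoffs 0, 7, 4, 6 → best response Passive.
Incumbent against Passive: payoffs 4, 1, 5, 2 → best response Accommodate.
Incumbent against Accommodate: payoffs 2, 9, 1, 4 → best response Passive.
Incumbent against Withdraw: payoffs 6, 2, 0, 5 → best response Moderate.
Entrant against Moderate: payoffs 5, 2, 8, 0, 9 → best response Withdraw.
Entrant against Passive: payoffs 6, 9, 8, 0, 3 → best response Moderate.
Entrant against Accommodate: payoffs 3, 4, 5, 6, 2 → best response Accommodate.
Entrant against Withdraw: payoffs 9, 3, 0, 6, 4 → best response Aggressive.
Mutual best responses: (Moderate, Withdraw); (Passive, Moderate); (Withdraw, Aggressive).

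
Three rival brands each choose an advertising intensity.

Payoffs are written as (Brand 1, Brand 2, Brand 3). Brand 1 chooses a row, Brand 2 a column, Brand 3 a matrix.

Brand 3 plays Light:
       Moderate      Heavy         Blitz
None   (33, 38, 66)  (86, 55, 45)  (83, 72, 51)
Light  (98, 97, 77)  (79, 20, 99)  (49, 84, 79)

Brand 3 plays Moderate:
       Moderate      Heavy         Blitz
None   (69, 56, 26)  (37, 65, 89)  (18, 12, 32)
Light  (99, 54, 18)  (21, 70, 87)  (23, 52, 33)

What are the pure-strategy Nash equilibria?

(None, Moderate, Light): Brand 1 can switch to Light (33 → 98). Not NE.
(None, Moderate, Moderate): Brand 1 can switch to Light (69 → 99). Not NE.
(None, Heavy, Light): Brand 2 can switch to Blitz (55 → 72). Not NE.
(None, Heavy, Moderate): Brand 1 gets 37, best alternative 21; Brand 2 gets 65, best alternative 56; Brand 3 gets 89, best alternative 45. No profitable deviation — NE.
(None, Blitz, Light): Brand 1 gets 83, best alternative 49; Brand 2 gets 72, best alternative 55; Brand 3 gets 51, best alternative 32. No profitable deviation — NE.
(None, Blitz, Moderate): Brand 1 can switch to Light (18 → 23). Not NE.
(Light, Moderate, Light): Brand 1 gets 98, best alternative 33; Brand 2 gets 97, best alternative 84; Brand 3 gets 77, best alternative 18. No profitable deviation — NE.
(Light, Moderate, Moderate): Brand 2 can switch to Heavy (54 → 70). Not NE.
(Light, Heavy, Light): Brand 1 can switch to None (79 → 86). Not NE.
(The remaining 3 profiles each have a profitable deviation by the same check.)

The pure Nash equilibria are (None, Heavy, Moderate); (None, Blitz, Light); (Light, Moderate, Light).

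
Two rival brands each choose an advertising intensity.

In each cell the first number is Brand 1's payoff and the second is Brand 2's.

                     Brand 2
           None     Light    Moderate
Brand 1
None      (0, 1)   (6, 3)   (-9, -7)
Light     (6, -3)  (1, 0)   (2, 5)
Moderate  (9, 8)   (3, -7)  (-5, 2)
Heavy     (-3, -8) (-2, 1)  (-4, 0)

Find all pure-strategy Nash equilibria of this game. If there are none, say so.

Brand 1 against None: payoffs 0, 6, 9, -3 → best response Moderate.
Brand 1 against Light: payoffs 6, 1, 3, -2 → best response None.
Brand 1 against Moderate: payoffs -9, 2, -5, -4 → best response Light.
Brand 2 against None: payoffs 1, 3, -7 → best response Light.
Brand 2 against Light: payoffs -3, 0, 5 → best response Moderate.
Brand 2 against Moderate: payoffs 8, -7, 2 → best response None.
Brand 2 against Heavy: payoffs -8, 1, 0 → best response Light.
Mutual best responses: (None, Light); (Light, Moderate); (Moderate, None).

Pure-strategy Nash equilibria: (None, Light) and (Light, Moderate) and (Moderate, None)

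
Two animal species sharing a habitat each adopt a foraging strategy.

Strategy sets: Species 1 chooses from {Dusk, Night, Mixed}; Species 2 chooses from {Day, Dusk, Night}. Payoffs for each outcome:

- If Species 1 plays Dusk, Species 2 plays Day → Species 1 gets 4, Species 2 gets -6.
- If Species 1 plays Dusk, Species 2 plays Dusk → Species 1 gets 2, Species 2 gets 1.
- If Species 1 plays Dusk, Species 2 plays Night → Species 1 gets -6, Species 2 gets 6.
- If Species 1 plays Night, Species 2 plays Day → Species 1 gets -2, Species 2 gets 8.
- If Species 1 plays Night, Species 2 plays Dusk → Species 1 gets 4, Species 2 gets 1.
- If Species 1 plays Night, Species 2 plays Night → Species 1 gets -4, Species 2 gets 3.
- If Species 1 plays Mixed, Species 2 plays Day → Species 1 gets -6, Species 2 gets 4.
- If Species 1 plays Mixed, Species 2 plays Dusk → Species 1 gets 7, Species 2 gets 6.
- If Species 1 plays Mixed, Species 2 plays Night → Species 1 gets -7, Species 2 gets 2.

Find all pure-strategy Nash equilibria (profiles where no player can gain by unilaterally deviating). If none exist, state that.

Pure NE: (Mixed, Dusk)

Species 1 against Day: payoffs 4, -2, -6 → best response Dusk.
Species 1 against Dusk: payoffs 2, 4, 7 → best response Mixed.
Species 1 against Night: payoffs -6, -4, -7 → best response Night.
Species 2 against Dusk: payoffs -6, 1, 6 → best response Night.
Species 2 against Night: payoffs 8, 1, 3 → best response Day.
Species 2 against Mixed: payoffs 4, 6, 2 → best response Dusk.
Mutual best responses: (Mixed, Dusk).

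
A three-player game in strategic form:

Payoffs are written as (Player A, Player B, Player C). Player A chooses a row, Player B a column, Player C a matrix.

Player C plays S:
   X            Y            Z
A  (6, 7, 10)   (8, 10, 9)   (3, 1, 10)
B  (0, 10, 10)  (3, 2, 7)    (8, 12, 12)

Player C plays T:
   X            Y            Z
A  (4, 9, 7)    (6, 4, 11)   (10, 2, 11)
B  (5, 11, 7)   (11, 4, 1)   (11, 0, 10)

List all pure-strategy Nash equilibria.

(B, Z, S)

(A, X, S): Player B can switch to Y (7 → 10). Not NE.
(A, X, T): Player A can switch to B (4 → 5). Not NE.
(A, Y, S): Player C can switch to T (9 → 11). Not NE.
(A, Y, T): Player A can switch to B (6 → 11). Not NE.
(A, Z, S): Player A can switch to B (3 → 8). Not NE.
(A, Z, T): Player A can switch to B (10 → 11). Not NE.
(B, X, S): Player A can switch to A (0 → 6). Not NE.
(B, X, T): Player C can switch to S (7 → 10). Not NE.
(B, Y, S): Player A can switch to A (3 → 8). Not NE.
(B, Y, T): Player B can switch to X (4 → 11). Not NE.
(B, Z, S): Player A gets 8, best alternative 3; Player B gets 12, best alternative 10; Player C gets 12, best alternative 10. No profitable deviation — NE.
(The remaining 1 profile has a profitable deviation by the same check.)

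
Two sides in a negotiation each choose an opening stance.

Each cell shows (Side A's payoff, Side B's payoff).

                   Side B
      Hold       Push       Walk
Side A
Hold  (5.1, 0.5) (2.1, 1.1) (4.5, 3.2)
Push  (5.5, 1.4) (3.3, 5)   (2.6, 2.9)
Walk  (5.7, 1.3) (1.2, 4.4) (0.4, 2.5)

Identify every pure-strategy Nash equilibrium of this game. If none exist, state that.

Side A against Hold: payoffs 5.1, 5.5, 5.7 → best response Walk.
Side A against Push: payoffs 2.1, 3.3, 1.2 → best response Push.
Side A against Walk: payoffs 4.5, 2.6, 0.4 → best response Hold.
Side B against Hold: payoffs 0.5, 1.1, 3.2 → best response Walk.
Side B against Push: payoffs 1.4, 5, 2.9 → best response Push.
Side B against Walk: payoffs 1.3, 4.4, 2.5 → best response Push.
Mutual best responses: (Hold, Walk); (Push, Push).

Pure-strategy Nash equilibria: (Hold, Walk), (Push, Push)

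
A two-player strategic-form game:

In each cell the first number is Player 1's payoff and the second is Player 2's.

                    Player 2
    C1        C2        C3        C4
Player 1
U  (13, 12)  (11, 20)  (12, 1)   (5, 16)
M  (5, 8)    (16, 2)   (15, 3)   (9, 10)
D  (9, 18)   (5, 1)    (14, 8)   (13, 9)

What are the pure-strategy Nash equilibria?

No pure-strategy Nash equilibrium.

Player 1 against C1: payoffs 13, 5, 9 → best response U.
Player 1 against C2: payoffs 11, 16, 5 → best response M.
Player 1 against C3: payoffs 12, 15, 14 → best response M.
Player 1 against C4: payoffs 5, 9, 13 → best response D.
Player 2 against U: payoffs 12, 20, 1, 16 → best response C2.
Player 2 against M: payoffs 8, 2, 3, 10 → best response C4.
Player 2 against D: payoffs 18, 1, 8, 9 → best response C1.
No profile is a mutual best response for all players.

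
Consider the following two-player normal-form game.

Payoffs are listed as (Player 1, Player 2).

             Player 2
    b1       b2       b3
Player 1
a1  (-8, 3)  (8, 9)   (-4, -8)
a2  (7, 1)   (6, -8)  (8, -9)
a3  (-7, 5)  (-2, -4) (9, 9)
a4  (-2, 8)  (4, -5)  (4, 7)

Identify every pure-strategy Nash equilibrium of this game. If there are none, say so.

Pure-strategy Nash equilibria: (a1, b2); (a2, b1); (a3, b3)

For each strategy profile, look for a profitable unilateral deviation.
(a1, b1): Player 1 can switch to a2 (-8 → 7). Not NE.
(a1, b2): Player 1 gets 8, best alternative 6; Player 2 gets 9, best alternative 3. No profitable deviation — NE.
(a1, b3): Player 1 can switch to a2 (-4 → 8). Not NE.
(a2, b1): Player 1 gets 7, best alternative -2; Player 2 gets 1, best alternative -8. No profitable deviation — NE.
(a2, b2): Player 1 can switch to a1 (6 → 8). Not NE.
(a2, b3): Player 1 can switch to a3 (8 → 9). Not NE.
(a3, b1): Player 1 can switch to a2 (-7 → 7). Not NE.
(a3, b2): Player 1 can switch to a1 (-2 → 8). Not NE.
(a3, b3): Player 1 gets 9, best alternative 8; Player 2 gets 9, best alternative 5. No profitable deviation — NE.
(a4, b1): Player 1 can switch to a2 (-2 → 7). Not NE.
(a4, b2): Player 1 can switch to a1 (4 → 8). Not NE.
(a4, b3): Player 1 can switch to a2 (4 → 8). Not NE.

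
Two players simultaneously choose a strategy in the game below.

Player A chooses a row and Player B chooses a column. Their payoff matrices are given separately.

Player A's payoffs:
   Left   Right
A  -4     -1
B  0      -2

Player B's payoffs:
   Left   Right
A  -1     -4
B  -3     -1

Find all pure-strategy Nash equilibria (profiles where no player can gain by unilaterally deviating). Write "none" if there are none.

This game has no pure Nash equilibrium.

(A, Left): Player A can switch to B (-4 → 0). Not NE.
(A, Right): Player B can switch to Left (-4 → -1). Not NE.
(B, Left): Player B can switch to Right (-3 → -1). Not NE.
(B, Right): Player A can switch to A (-2 → -1). Not NE.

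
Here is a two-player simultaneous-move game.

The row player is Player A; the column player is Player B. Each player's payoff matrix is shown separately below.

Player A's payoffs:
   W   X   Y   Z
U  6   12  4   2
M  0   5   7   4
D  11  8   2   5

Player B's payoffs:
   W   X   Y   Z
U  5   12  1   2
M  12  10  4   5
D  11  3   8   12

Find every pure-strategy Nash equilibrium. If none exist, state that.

The pure Nash equilibria are (U, X); (D, Z).

(U, W): Player A can switch to D (6 → 11). Not NE.
(U, X): Player A gets 12, best alternative 8; Player B gets 12, best alternative 5. No profitable deviation — NE.
(U, Y): Player A can switch to M (4 → 7). Not NE.
(U, Z): Player A can switch to M (2 → 4). Not NE.
(M, W): Player A can switch to U (0 → 6). Not NE.
(M, X): Player A can switch to U (5 → 12). Not NE.
(M, Y): Player B can switch to W (4 → 12). Not NE.
(M, Z): Player A can switch to D (4 → 5). Not NE.
(D, W): Player B can switch to Z (11 → 12). Not NE.
(D, Z): Player A gets 5, best alternative 4; Player B gets 12, best alternative 11. No profitable deviation — NE.
(The remaining 2 profiles each have a profitable deviation by the same check.)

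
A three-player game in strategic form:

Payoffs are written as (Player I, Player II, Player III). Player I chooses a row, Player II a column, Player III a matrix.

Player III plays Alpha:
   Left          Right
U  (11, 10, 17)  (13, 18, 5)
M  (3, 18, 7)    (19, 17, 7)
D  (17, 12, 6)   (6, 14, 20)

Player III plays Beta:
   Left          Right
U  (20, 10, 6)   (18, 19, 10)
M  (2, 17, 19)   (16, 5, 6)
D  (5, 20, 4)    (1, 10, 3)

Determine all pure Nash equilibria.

The unique pure-strategy Nash equilibrium is (U, Right, Beta).

Mark each player's best response to every combination of opponents' strategies; a profile where every player is best-responding is a pure Nash equilibrium.
Player I against (Left, Alpha): payoffs 11, 3, 17 → best response D.
Player I against (Left, Beta): payoffs 20, 2, 5 → best response U.
Player I against (Right, Alpha): payoffs 13, 19, 6 → best response M.
Player I against (Right, Beta): payoffs 18, 16, 1 → best response U.
Player II against (U, Alpha): payoffs 10, 18 → best response Right.
Player II against (U, Beta): payoffs 10, 19 → best response Right.
Player II against (M, Alpha): payoffs 18, 17 → best response Left.
Player II against (M, Beta): payoffs 17, 5 → best response Left.
Player II against (D, Alpha): payoffs 12, 14 → best response Right.
Player II against (D, Beta): payoffs 20, 10 → best response Left.
Player III against (U, Left): payoffs 17, 6 → best response Alpha.
Player III against (U, Right): payoffs 5, 10 → best response Beta.
Player III against (M, Left): payoffs 7, 19 → best response Beta.
Player III against (M, Right): payoffs 7, 6 → best response Alpha.
Player III against (D, Left): payoffs 6, 4 → best response Alpha.
Player III against (D, Right): payoffs 20, 3 → best response Alpha.
Mutual best responses: (U, Right, Beta).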